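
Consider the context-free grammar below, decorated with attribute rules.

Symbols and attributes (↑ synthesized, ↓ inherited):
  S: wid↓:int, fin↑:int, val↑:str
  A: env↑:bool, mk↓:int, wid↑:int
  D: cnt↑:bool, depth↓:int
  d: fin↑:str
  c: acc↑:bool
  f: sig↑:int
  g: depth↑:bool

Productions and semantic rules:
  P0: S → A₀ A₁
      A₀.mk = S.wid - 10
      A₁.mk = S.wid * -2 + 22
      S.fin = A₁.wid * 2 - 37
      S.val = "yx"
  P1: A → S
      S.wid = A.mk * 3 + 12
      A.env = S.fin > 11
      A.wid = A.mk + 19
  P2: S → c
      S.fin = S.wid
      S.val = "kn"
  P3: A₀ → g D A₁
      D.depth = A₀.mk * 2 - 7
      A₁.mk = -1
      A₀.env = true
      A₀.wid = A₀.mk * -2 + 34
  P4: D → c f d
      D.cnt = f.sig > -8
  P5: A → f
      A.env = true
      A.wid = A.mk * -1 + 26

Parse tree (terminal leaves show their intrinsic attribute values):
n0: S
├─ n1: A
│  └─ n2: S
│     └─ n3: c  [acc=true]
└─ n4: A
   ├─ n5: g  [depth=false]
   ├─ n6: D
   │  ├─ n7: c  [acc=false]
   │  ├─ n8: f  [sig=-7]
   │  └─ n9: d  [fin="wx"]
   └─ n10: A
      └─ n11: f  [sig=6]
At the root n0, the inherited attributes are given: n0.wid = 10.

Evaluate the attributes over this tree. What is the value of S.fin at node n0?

1. n0.wid = 10  [given at root]
2. n1.mk = 0  [S.wid - 10]
3. n2.wid = 12  [A.mk * 3 + 12]
4. n3.acc = true  [terminal]
5. n2.fin = 12  [S.wid]
6. n2.val = "kn"  ["kn"]
7. n1.env = true  [S.fin > 11]
8. n1.wid = 19  [A.mk + 19]
9. n4.mk = 2  [S.wid * -2 + 22]
10. n5.depth = false  [terminal]
11. n6.depth = -3  [A₀.mk * 2 - 7]
12. n7.acc = false  [terminal]
13. n8.sig = -7  [terminal]
14. n9.fin = "wx"  [terminal]
15. n6.cnt = true  [f.sig > -8]
16. n10.mk = -1  [-1]
17. n11.sig = 6  [terminal]
18. n10.env = true  [true]
19. n10.wid = 27  [A.mk * -1 + 26]
20. n4.env = true  [true]
21. n4.wid = 30  [A₀.mk * -2 + 34]
22. n0.fin = 23  [A₁.wid * 2 - 37]
23. n0.val = "yx"  ["yx"]

23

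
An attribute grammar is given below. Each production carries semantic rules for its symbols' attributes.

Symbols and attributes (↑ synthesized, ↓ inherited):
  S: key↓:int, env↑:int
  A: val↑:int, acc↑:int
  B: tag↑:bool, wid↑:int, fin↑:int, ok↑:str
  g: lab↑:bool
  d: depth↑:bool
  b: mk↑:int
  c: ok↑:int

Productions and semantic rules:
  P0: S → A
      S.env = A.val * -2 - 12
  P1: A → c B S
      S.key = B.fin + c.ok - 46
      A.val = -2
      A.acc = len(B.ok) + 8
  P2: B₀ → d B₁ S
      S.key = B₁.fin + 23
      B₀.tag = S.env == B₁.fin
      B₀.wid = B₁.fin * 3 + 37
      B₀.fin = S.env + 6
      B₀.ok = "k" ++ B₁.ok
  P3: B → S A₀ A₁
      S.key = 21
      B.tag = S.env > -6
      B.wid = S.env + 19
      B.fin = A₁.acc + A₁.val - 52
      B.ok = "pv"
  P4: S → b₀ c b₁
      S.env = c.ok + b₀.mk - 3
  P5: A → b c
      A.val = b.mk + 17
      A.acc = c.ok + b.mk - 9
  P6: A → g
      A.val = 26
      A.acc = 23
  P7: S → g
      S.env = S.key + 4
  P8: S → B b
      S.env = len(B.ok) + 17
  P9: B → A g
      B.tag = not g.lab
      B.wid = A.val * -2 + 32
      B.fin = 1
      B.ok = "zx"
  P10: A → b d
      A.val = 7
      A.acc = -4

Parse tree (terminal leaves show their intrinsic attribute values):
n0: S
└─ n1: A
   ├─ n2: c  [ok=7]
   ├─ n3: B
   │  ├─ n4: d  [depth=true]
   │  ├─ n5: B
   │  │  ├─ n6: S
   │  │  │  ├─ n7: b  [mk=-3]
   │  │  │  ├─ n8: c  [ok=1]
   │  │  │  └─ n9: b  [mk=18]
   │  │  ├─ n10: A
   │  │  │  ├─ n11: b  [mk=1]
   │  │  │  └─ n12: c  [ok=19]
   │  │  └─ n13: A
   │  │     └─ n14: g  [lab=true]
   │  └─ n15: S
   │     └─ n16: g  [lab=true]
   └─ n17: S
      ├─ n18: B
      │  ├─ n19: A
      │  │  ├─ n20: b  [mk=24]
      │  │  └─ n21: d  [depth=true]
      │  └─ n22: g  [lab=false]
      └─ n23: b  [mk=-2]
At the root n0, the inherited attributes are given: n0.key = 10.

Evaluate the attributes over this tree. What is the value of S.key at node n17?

-9

1. n0.key = 10  [given at root]
2. n2.ok = 7  [terminal]
3. n4.depth = true  [terminal]
4. n6.key = 21  [21]
5. n7.mk = -3  [terminal]
6. n8.ok = 1  [terminal]
7. n9.mk = 18  [terminal]
8. n6.env = -5  [c.ok + b₀.mk - 3]
9. n11.mk = 1  [terminal]
10. n12.ok = 19  [terminal]
11. n10.val = 18  [b.mk + 17]
12. n10.acc = 11  [c.ok + b.mk - 9]
13. n14.lab = true  [terminal]
14. n13.val = 26  [26]
15. n13.acc = 23  [23]
16. n5.tag = true  [S.env > -6]
17. n5.wid = 14  [S.env + 19]
18. n5.fin = -3  [A₁.acc + A₁.val - 52]
19. n5.ok = "pv"  ["pv"]
20. n15.key = 20  [B₁.fin + 23]
21. n16.lab = true  [terminal]
22. n15.env = 24  [S.key + 4]
23. n3.tag = false  [S.env == B₁.fin]
24. n3.wid = 28  [B₁.fin * 3 + 37]
25. n3.fin = 30  [S.env + 6]
26. n3.ok = "kpv"  ["k" ++ B₁.ok]
27. n17.key = -9  [B.fin + c.ok - 46]
28. n20.mk = 24  [terminal]
29. n21.depth = true  [terminal]
30. n19.val = 7  [7]
31. n19.acc = -4  [-4]
32. n22.lab = false  [terminal]
33. n18.tag = true  [not g.lab]
34. n18.wid = 18  [A.val * -2 + 32]
35. n18.fin = 1  [1]
36. n18.ok = "zx"  ["zx"]
37. n23.mk = -2  [terminal]
38. n17.env = 19  [len(B.ok) + 17]
39. n1.val = -2  [-2]
40. n1.acc = 11  [len(B.ok) + 8]
41. n0.env = -8  [A.val * -2 - 12]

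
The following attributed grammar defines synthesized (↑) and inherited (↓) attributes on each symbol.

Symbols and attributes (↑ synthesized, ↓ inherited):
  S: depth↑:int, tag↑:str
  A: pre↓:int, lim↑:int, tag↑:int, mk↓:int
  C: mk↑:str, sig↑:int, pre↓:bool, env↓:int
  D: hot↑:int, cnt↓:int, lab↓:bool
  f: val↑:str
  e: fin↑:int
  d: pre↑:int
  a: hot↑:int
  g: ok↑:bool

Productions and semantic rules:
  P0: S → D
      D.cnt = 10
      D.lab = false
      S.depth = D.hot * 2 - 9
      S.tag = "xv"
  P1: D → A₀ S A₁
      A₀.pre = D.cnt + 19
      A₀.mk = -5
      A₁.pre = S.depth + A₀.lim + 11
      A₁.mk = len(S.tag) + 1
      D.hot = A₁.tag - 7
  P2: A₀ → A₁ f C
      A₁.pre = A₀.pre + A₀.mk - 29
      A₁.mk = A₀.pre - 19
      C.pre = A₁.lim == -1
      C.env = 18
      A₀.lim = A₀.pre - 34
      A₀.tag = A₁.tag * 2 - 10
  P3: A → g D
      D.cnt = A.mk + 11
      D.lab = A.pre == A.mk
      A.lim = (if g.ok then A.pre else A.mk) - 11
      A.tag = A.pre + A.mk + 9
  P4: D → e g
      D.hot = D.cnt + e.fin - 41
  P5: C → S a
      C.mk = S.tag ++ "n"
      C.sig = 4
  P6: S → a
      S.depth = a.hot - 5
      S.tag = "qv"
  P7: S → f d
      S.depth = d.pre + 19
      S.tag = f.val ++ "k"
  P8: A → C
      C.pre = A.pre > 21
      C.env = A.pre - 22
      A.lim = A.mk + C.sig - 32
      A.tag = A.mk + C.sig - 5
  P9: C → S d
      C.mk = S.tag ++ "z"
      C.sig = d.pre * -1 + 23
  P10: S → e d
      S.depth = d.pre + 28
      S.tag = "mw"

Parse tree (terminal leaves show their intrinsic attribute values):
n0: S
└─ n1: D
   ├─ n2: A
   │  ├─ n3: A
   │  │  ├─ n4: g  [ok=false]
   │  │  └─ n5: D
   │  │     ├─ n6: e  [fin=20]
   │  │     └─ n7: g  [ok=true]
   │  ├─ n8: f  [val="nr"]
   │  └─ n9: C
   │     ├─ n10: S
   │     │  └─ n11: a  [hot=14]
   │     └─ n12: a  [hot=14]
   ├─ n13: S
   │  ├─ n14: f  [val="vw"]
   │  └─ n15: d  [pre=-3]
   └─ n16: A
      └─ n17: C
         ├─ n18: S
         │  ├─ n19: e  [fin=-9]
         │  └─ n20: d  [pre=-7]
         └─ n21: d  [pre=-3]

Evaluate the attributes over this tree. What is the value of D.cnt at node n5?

1. n1.cnt = 10  [10]
2. n1.lab = false  [false]
3. n2.pre = 29  [D.cnt + 19]
4. n2.mk = -5  [-5]
5. n3.pre = -5  [A₀.pre + A₀.mk - 29]
6. n3.mk = 10  [A₀.pre - 19]
7. n4.ok = false  [terminal]
8. n5.cnt = 21  [A.mk + 11]
9. n5.lab = false  [A.pre == A.mk]
10. n6.fin = 20  [terminal]
11. n7.ok = true  [terminal]
12. n5.hot = 0  [D.cnt + e.fin - 41]
13. n3.lim = -1  [(if g.ok then A.pre else A.mk) - 11]
14. n3.tag = 14  [A.pre + A.mk + 9]
15. n8.val = "nr"  [terminal]
16. n9.pre = true  [A₁.lim == -1]
17. n9.env = 18  [18]
18. n11.hot = 14  [terminal]
19. n10.depth = 9  [a.hot - 5]
20. n10.tag = "qv"  ["qv"]
21. n12.hot = 14  [terminal]
22. n9.mk = "qvn"  [S.tag ++ "n"]
23. n9.sig = 4  [4]
24. n2.lim = -5  [A₀.pre - 34]
25. n2.tag = 18  [A₁.tag * 2 - 10]
26. n14.val = "vw"  [terminal]
27. n15.pre = -3  [terminal]
28. n13.depth = 16  [d.pre + 19]
29. n13.tag = "vwk"  [f.val ++ "k"]
30. n16.pre = 22  [S.depth + A₀.lim + 11]
31. n16.mk = 4  [len(S.tag) + 1]
32. n17.pre = true  [A.pre > 21]
33. n17.env = 0  [A.pre - 22]
34. n19.fin = -9  [terminal]
35. n20.pre = -7  [terminal]
36. n18.depth = 21  [d.pre + 28]
37. n18.tag = "mw"  ["mw"]
38. n21.pre = -3  [terminal]
39. n17.mk = "mwz"  [S.tag ++ "z"]
40. n17.sig = 26  [d.pre * -1 + 23]
41. n16.lim = -2  [A.mk + C.sig - 32]
42. n16.tag = 25  [A.mk + C.sig - 5]
43. n1.hot = 18  [A₁.tag - 7]
44. n0.depth = 27  [D.hot * 2 - 9]
45. n0.tag = "xv"  ["xv"]

21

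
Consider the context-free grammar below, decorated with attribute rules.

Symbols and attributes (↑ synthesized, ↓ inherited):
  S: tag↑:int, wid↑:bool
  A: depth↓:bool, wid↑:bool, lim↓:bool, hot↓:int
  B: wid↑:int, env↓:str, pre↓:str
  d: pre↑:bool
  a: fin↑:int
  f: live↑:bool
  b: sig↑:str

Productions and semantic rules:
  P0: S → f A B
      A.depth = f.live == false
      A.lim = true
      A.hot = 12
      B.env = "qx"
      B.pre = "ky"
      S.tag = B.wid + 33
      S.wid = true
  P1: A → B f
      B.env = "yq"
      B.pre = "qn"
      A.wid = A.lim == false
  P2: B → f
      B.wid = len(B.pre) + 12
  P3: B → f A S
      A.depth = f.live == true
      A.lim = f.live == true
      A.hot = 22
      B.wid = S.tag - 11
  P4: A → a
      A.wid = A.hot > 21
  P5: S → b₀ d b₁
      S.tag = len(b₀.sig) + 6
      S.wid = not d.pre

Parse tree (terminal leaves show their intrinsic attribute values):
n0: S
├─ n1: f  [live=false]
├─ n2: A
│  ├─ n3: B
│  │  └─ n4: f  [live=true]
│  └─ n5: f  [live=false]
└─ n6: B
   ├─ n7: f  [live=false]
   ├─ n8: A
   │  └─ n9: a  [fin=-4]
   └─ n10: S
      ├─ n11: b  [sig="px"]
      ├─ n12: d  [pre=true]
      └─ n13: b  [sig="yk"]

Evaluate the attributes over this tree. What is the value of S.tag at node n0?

30

1. n1.live = false  [terminal]
2. n2.depth = true  [f.live == false]
3. n2.lim = true  [true]
4. n2.hot = 12  [12]
5. n3.env = "yq"  ["yq"]
6. n3.pre = "qn"  ["qn"]
7. n4.live = true  [terminal]
8. n3.wid = 14  [len(B.pre) + 12]
9. n5.live = false  [terminal]
10. n2.wid = false  [A.lim == false]
11. n6.env = "qx"  ["qx"]
12. n6.pre = "ky"  ["ky"]
13. n7.live = false  [terminal]
14. n8.depth = false  [f.live == true]
15. n8.lim = false  [f.live == true]
16. n8.hot = 22  [22]
17. n9.fin = -4  [terminal]
18. n8.wid = true  [A.hot > 21]
19. n11.sig = "px"  [terminal]
20. n12.pre = true  [terminal]
21. n13.sig = "yk"  [terminal]
22. n10.tag = 8  [len(b₀.sig) + 6]
23. n10.wid = false  [not d.pre]
24. n6.wid = -3  [S.tag - 11]
25. n0.tag = 30  [B.wid + 33]
26. n0.wid = true  [true]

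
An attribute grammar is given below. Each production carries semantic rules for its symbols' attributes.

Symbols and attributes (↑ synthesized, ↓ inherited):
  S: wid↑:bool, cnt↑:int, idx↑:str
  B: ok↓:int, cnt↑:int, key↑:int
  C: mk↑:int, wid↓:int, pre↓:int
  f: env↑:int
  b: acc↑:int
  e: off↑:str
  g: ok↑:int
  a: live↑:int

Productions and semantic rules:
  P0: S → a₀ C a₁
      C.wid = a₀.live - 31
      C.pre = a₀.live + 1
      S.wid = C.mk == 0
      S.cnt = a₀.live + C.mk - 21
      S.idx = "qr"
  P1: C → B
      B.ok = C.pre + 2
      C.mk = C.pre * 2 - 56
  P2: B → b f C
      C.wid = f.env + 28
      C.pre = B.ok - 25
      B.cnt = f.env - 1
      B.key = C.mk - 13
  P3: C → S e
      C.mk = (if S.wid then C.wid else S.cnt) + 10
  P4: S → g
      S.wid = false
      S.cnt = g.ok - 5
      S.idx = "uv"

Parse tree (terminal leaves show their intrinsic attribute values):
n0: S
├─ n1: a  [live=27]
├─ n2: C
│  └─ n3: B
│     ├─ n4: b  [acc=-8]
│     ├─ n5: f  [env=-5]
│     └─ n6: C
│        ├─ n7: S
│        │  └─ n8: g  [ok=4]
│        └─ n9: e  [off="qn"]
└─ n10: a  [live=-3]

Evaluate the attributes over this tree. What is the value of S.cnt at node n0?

1. n1.live = 27  [terminal]
2. n2.wid = -4  [a₀.live - 31]
3. n2.pre = 28  [a₀.live + 1]
4. n3.ok = 30  [C.pre + 2]
5. n4.acc = -8  [terminal]
6. n5.env = -5  [terminal]
7. n6.wid = 23  [f.env + 28]
8. n6.pre = 5  [B.ok - 25]
9. n8.ok = 4  [terminal]
10. n7.wid = false  [false]
11. n7.cnt = -1  [g.ok - 5]
12. n7.idx = "uv"  ["uv"]
13. n9.off = "qn"  [terminal]
14. n6.mk = 9  [(if S.wid then C.wid else S.cnt) + 10]
15. n3.cnt = -6  [f.env - 1]
16. n3.key = -4  [C.mk - 13]
17. n2.mk = 0  [C.pre * 2 - 56]
18. n10.live = -3  [terminal]
19. n0.wid = true  [C.mk == 0]
20. n0.cnt = 6  [a₀.live + C.mk - 21]
21. n0.idx = "qr"  ["qr"]

6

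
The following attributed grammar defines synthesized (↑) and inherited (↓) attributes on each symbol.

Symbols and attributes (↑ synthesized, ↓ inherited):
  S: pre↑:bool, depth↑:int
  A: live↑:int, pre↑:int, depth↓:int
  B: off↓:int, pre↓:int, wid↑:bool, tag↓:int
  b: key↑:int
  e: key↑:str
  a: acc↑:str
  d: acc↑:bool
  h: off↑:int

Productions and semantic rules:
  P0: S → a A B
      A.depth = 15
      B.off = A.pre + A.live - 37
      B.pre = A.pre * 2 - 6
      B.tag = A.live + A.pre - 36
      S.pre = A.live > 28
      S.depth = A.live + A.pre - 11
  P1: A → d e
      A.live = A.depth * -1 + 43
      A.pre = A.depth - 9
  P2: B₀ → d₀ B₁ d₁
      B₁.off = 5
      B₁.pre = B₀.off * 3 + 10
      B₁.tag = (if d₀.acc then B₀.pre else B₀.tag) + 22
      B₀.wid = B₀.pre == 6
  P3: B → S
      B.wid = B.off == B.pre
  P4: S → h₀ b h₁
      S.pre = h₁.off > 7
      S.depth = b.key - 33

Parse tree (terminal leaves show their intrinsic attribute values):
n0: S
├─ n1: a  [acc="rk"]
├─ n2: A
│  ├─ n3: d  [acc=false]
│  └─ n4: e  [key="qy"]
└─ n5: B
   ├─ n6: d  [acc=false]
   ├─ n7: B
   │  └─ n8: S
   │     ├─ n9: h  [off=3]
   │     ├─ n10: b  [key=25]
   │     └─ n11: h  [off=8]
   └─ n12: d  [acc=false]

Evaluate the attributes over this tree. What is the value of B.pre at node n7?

1

1. n1.acc = "rk"  [terminal]
2. n2.depth = 15  [15]
3. n3.acc = false  [terminal]
4. n4.key = "qy"  [terminal]
5. n2.live = 28  [A.depth * -1 + 43]
6. n2.pre = 6  [A.depth - 9]
7. n5.off = -3  [A.pre + A.live - 37]
8. n5.pre = 6  [A.pre * 2 - 6]
9. n5.tag = -2  [A.live + A.pre - 36]
10. n6.acc = false  [terminal]
11. n7.off = 5  [5]
12. n7.pre = 1  [B₀.off * 3 + 10]
13. n7.tag = 20  [(if d₀.acc then B₀.pre else B₀.tag) + 22]
14. n9.off = 3  [terminal]
15. n10.key = 25  [terminal]
16. n11.off = 8  [terminal]
17. n8.pre = true  [h₁.off > 7]
18. n8.depth = -8  [b.key - 33]
19. n7.wid = false  [B.off == B.pre]
20. n12.acc = false  [terminal]
21. n5.wid = true  [B₀.pre == 6]
22. n0.pre = false  [A.live > 28]
23. n0.depth = 23  [A.live + A.pre - 11]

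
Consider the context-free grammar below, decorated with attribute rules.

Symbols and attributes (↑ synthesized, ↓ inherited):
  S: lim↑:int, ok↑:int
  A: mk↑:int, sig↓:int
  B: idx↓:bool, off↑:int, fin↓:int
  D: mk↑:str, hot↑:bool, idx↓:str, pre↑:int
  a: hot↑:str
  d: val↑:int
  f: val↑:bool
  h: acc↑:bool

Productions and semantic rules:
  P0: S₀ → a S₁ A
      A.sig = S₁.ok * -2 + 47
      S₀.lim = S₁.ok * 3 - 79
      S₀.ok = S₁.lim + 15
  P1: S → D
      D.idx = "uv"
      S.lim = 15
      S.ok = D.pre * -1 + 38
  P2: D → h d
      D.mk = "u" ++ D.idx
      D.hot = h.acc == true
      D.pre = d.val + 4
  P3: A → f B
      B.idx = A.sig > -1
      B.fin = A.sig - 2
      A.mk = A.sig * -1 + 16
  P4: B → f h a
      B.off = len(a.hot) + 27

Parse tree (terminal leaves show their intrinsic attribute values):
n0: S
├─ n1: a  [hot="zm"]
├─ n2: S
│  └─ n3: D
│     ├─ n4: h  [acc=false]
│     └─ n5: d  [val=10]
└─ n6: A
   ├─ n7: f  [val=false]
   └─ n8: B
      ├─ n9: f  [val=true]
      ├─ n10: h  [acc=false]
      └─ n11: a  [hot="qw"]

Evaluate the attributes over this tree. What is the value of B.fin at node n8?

-3

1. n1.hot = "zm"  [terminal]
2. n3.idx = "uv"  ["uv"]
3. n4.acc = false  [terminal]
4. n5.val = 10  [terminal]
5. n3.mk = "uuv"  ["u" ++ D.idx]
6. n3.hot = false  [h.acc == true]
7. n3.pre = 14  [d.val + 4]
8. n2.lim = 15  [15]
9. n2.ok = 24  [D.pre * -1 + 38]
10. n6.sig = -1  [S₁.ok * -2 + 47]
11. n7.val = false  [terminal]
12. n8.idx = false  [A.sig > -1]
13. n8.fin = -3  [A.sig - 2]
14. n9.val = true  [terminal]
15. n10.acc = false  [terminal]
16. n11.hot = "qw"  [terminal]
17. n8.off = 29  [len(a.hot) + 27]
18. n6.mk = 17  [A.sig * -1 + 16]
19. n0.lim = -7  [S₁.ok * 3 - 79]
20. n0.ok = 30  [S₁.lim + 15]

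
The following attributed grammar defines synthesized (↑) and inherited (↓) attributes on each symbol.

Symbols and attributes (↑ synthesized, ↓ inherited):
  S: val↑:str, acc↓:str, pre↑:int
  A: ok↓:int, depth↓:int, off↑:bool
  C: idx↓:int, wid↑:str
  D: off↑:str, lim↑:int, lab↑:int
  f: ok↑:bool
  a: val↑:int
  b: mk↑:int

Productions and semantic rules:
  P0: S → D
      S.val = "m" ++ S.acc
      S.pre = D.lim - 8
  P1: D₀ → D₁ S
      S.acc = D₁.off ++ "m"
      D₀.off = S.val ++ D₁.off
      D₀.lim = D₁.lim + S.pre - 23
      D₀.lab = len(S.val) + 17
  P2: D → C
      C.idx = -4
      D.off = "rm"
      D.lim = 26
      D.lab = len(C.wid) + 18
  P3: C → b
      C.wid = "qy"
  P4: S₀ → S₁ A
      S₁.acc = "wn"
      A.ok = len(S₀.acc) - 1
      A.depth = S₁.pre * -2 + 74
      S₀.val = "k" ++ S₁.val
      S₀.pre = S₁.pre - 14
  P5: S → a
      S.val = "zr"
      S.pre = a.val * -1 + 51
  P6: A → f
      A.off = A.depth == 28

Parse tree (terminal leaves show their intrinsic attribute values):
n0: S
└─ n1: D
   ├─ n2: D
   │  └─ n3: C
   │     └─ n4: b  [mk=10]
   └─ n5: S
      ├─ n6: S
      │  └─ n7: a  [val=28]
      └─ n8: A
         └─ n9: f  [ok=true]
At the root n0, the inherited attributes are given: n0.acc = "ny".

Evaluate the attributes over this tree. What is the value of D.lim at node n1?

1. n0.acc = "ny"  [given at root]
2. n3.idx = -4  [-4]
3. n4.mk = 10  [terminal]
4. n3.wid = "qy"  ["qy"]
5. n2.off = "rm"  ["rm"]
6. n2.lim = 26  [26]
7. n2.lab = 20  [len(C.wid) + 18]
8. n5.acc = "rmm"  [D₁.off ++ "m"]
9. n6.acc = "wn"  ["wn"]
10. n7.val = 28  [terminal]
11. n6.val = "zr"  ["zr"]
12. n6.pre = 23  [a.val * -1 + 51]
13. n8.ok = 2  [len(S₀.acc) - 1]
14. n8.depth = 28  [S₁.pre * -2 + 74]
15. n9.ok = true  [terminal]
16. n8.off = true  [A.depth == 28]
17. n5.val = "kzr"  ["k" ++ S₁.val]
18. n5.pre = 9  [S₁.pre - 14]
19. n1.off = "kzrrm"  [S.val ++ D₁.off]
20. n1.lim = 12  [D₁.lim + S.pre - 23]
21. n1.lab = 20  [len(S.val) + 17]
22. n0.val = "mny"  ["m" ++ S.acc]
23. n0.pre = 4  [D.lim - 8]

12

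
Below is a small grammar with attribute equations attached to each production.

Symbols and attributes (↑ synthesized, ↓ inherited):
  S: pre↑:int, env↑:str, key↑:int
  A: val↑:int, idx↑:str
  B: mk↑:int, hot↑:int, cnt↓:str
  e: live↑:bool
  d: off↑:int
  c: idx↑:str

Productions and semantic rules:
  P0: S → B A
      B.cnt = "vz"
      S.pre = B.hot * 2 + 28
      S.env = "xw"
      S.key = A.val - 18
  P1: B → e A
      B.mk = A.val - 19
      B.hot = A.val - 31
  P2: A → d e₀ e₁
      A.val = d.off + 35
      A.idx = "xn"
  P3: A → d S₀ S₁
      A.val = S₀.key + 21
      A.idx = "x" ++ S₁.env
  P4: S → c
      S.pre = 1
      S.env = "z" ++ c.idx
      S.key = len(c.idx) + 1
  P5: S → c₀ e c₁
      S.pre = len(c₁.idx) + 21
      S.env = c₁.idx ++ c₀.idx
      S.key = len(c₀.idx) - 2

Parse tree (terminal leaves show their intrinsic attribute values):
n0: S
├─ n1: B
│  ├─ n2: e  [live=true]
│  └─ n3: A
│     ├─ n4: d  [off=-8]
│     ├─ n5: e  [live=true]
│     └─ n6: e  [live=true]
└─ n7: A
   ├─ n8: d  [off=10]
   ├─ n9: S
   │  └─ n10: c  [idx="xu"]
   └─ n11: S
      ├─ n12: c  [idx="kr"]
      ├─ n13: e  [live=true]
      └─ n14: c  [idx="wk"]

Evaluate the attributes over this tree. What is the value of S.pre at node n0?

20

1. n1.cnt = "vz"  ["vz"]
2. n2.live = true  [terminal]
3. n4.off = -8  [terminal]
4. n5.live = true  [terminal]
5. n6.live = true  [terminal]
6. n3.val = 27  [d.off + 35]
7. n3.idx = "xn"  ["xn"]
8. n1.mk = 8  [A.val - 19]
9. n1.hot = -4  [A.val - 31]
10. n8.off = 10  [terminal]
11. n10.idx = "xu"  [terminal]
12. n9.pre = 1  [1]
13. n9.env = "zxu"  ["z" ++ c.idx]
14. n9.key = 3  [len(c.idx) + 1]
15. n12.idx = "kr"  [terminal]
16. n13.live = true  [terminal]
17. n14.idx = "wk"  [terminal]
18. n11.pre = 23  [len(c₁.idx) + 21]
19. n11.env = "wkkr"  [c₁.idx ++ c₀.idx]
20. n11.key = 0  [len(c₀.idx) - 2]
21. n7.val = 24  [S₀.key + 21]
22. n7.idx = "xwkkr"  ["x" ++ S₁.env]
23. n0.pre = 20  [B.hot * 2 + 28]
24. n0.env = "xw"  ["xw"]
25. n0.key = 6  [A.val - 18]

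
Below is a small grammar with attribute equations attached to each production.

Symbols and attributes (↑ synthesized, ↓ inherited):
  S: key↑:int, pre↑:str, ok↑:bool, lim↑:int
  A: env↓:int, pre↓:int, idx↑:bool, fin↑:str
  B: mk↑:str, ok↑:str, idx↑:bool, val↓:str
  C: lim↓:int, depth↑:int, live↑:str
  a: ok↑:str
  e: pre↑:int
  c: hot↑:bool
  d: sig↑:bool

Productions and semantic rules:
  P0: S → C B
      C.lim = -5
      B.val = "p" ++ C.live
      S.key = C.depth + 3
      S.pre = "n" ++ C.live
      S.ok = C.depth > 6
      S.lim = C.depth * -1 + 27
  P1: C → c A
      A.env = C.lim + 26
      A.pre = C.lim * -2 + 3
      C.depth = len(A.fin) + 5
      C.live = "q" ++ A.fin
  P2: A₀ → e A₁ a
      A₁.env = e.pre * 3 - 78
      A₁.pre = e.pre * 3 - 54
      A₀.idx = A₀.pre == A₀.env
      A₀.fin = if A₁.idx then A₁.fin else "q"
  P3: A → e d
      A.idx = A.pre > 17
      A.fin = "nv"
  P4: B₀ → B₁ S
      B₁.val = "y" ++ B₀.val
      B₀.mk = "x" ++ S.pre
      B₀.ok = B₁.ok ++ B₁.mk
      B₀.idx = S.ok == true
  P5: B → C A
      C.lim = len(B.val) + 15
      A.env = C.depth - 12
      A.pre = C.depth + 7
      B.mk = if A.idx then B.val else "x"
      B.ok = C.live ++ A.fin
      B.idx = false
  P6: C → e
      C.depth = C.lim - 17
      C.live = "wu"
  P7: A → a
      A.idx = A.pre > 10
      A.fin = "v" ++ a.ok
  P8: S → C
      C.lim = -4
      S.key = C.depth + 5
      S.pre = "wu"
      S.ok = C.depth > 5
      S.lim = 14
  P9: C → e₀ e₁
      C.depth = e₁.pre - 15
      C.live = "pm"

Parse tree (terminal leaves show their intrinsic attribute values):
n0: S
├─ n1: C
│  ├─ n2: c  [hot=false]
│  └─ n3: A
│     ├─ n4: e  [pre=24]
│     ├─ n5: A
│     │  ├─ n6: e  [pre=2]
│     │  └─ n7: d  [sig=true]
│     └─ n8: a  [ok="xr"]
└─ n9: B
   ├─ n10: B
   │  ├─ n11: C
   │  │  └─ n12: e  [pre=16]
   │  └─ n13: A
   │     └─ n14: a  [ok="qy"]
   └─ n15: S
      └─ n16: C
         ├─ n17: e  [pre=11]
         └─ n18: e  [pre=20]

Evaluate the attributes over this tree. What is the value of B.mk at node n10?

"x"

1. n1.lim = -5  [-5]
2. n2.hot = false  [terminal]
3. n3.env = 21  [C.lim + 26]
4. n3.pre = 13  [C.lim * -2 + 3]
5. n4.pre = 24  [terminal]
6. n5.env = -6  [e.pre * 3 - 78]
7. n5.pre = 18  [e.pre * 3 - 54]
8. n6.pre = 2  [terminal]
9. n7.sig = true  [terminal]
10. n5.idx = true  [A.pre > 17]
11. n5.fin = "nv"  ["nv"]
12. n8.ok = "xr"  [terminal]
13. n3.idx = false  [A₀.pre == A₀.env]
14. n3.fin = "nv"  [if A₁.idx then A₁.fin else "q"]
15. n1.depth = 7  [len(A.fin) + 5]
16. n1.live = "qnv"  ["q" ++ A.fin]
17. n9.val = "pqnv"  ["p" ++ C.live]
18. n10.val = "ypqnv"  ["y" ++ B₀.val]
19. n11.lim = 20  [len(B.val) + 15]
20. n12.pre = 16  [terminal]
21. n11.depth = 3  [C.lim - 17]
22. n11.live = "wu"  ["wu"]
23. n13.env = -9  [C.depth - 12]
24. n13.pre = 10  [C.depth + 7]
25. n14.ok = "qy"  [terminal]
26. n13.idx = false  [A.pre > 10]
27. n13.fin = "vqy"  ["v" ++ a.ok]
28. n10.mk = "x"  [if A.idx then B.val else "x"]
29. n10.ok = "wuvqy"  [C.live ++ A.fin]
30. n10.idx = false  [false]
31. n16.lim = -4  [-4]
32. n17.pre = 11  [terminal]
33. n18.pre = 20  [terminal]
34. n16.depth = 5  [e₁.pre - 15]
35. n16.live = "pm"  ["pm"]
36. n15.key = 10  [C.depth + 5]
37. n15.pre = "wu"  ["wu"]
38. n15.ok = false  [C.depth > 5]
39. n15.lim = 14  [14]
40. n9.mk = "xwu"  ["x" ++ S.pre]
41. n9.ok = "wuvqyx"  [B₁.ok ++ B₁.mk]
42. n9.idx = false  [S.ok == true]
43. n0.key = 10  [C.depth + 3]
44. n0.pre = "nqnv"  ["n" ++ C.live]
45. n0.ok = true  [C.depth > 6]
46. n0.lim = 20  [C.depth * -1 + 27]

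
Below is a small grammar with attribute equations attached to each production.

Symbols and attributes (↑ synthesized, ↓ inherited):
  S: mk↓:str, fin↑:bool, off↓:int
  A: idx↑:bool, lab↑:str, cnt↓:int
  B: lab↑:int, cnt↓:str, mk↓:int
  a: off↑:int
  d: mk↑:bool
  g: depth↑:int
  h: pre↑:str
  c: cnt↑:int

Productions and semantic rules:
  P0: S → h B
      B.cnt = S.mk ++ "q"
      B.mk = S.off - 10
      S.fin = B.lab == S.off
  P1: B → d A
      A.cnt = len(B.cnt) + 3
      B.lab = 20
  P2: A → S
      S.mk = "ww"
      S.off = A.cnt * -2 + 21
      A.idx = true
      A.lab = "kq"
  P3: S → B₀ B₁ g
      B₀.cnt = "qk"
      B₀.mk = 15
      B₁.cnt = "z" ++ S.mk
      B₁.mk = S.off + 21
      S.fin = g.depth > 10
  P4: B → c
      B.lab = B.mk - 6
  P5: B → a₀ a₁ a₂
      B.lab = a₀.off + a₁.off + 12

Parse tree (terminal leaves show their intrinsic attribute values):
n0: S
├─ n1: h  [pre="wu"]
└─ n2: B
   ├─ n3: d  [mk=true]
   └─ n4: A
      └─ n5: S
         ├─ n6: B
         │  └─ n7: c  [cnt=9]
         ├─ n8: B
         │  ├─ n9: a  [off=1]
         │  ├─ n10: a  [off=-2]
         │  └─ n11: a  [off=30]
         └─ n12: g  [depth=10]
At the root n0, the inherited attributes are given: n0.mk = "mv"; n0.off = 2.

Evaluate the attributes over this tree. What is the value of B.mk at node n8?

30

1. n0.mk = "mv"  [given at root]
2. n0.off = 2  [given at root]
3. n1.pre = "wu"  [terminal]
4. n2.cnt = "mvq"  [S.mk ++ "q"]
5. n2.mk = -8  [S.off - 10]
6. n3.mk = true  [terminal]
7. n4.cnt = 6  [len(B.cnt) + 3]
8. n5.mk = "ww"  ["ww"]
9. n5.off = 9  [A.cnt * -2 + 21]
10. n6.cnt = "qk"  ["qk"]
11. n6.mk = 15  [15]
12. n7.cnt = 9  [terminal]
13. n6.lab = 9  [B.mk - 6]
14. n8.cnt = "zww"  ["z" ++ S.mk]
15. n8.mk = 30  [S.off + 21]
16. n9.off = 1  [terminal]
17. n10.off = -2  [terminal]
18. n11.off = 30  [terminal]
19. n8.lab = 11  [a₀.off + a₁.off + 12]
20. n12.depth = 10  [terminal]
21. n5.fin = false  [g.depth > 10]
22. n4.idx = true  [true]
23. n4.lab = "kq"  ["kq"]
24. n2.lab = 20  [20]
25. n0.fin = false  [B.lab == S.off]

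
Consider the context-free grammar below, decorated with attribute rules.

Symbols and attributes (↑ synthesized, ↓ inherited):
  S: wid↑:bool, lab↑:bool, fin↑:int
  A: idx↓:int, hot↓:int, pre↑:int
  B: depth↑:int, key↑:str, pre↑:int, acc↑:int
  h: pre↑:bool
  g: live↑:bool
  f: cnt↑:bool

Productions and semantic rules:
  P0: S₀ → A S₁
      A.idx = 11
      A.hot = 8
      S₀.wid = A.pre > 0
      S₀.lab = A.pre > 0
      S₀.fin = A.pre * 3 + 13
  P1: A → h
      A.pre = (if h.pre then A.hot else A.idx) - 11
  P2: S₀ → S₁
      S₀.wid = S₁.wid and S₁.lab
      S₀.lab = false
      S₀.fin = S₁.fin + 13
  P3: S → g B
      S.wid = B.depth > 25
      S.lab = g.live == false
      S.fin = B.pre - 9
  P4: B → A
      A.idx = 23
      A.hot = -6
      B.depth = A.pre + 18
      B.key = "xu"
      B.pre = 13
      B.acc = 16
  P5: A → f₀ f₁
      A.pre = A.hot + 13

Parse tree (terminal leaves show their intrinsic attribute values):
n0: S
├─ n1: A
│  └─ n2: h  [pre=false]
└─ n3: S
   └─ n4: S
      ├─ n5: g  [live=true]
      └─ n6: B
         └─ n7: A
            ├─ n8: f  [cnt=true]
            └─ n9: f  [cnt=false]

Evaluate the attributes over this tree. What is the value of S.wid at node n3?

false

1. n1.idx = 11  [11]
2. n1.hot = 8  [8]
3. n2.pre = false  [terminal]
4. n1.pre = 0  [(if h.pre then A.hot else A.idx) - 11]
5. n5.live = true  [terminal]
6. n7.idx = 23  [23]
7. n7.hot = -6  [-6]
8. n8.cnt = true  [terminal]
9. n9.cnt = false  [terminal]
10. n7.pre = 7  [A.hot + 13]
11. n6.depth = 25  [A.pre + 18]
12. n6.key = "xu"  ["xu"]
13. n6.pre = 13  [13]
14. n6.acc = 16  [16]
15. n4.wid = false  [B.depth > 25]
16. n4.lab = false  [g.live == false]
17. n4.fin = 4  [B.pre - 9]
18. n3.wid = false  [S₁.wid and S₁.lab]
19. n3.lab = false  [false]
20. n3.fin = 17  [S₁.fin + 13]
21. n0.wid = false  [A.pre > 0]
22. n0.lab = false  [A.pre > 0]
23. n0.fin = 13  [A.pre * 3 + 13]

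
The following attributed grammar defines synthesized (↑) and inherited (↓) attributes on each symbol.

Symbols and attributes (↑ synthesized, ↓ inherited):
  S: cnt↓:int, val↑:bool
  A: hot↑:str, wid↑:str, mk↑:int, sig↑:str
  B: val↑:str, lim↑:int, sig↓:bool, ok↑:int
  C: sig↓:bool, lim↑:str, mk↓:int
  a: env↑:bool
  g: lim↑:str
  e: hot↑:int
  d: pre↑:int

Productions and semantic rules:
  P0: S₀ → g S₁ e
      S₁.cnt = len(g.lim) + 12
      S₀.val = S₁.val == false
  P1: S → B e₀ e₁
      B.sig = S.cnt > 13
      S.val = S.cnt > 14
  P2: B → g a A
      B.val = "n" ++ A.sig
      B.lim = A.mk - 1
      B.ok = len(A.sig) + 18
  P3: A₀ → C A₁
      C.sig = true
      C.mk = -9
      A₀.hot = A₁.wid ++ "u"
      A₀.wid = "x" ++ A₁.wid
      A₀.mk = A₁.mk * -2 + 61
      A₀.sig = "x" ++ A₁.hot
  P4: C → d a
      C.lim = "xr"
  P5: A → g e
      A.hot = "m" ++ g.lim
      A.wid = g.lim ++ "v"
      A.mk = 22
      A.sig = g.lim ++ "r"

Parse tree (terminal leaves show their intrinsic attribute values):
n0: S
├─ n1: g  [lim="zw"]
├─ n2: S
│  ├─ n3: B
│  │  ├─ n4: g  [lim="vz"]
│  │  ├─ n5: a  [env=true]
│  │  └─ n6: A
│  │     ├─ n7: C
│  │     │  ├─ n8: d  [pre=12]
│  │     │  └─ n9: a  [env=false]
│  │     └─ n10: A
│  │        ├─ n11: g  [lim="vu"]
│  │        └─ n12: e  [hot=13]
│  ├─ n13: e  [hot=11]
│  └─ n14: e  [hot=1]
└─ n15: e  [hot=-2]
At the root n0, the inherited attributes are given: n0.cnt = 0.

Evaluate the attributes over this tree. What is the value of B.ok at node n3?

22

1. n0.cnt = 0  [given at root]
2. n1.lim = "zw"  [terminal]
3. n2.cnt = 14  [len(g.lim) + 12]
4. n3.sig = true  [S.cnt > 13]
5. n4.lim = "vz"  [terminal]
6. n5.env = true  [terminal]
7. n7.sig = true  [true]
8. n7.mk = -9  [-9]
9. n8.pre = 12  [terminal]
10. n9.env = false  [terminal]
11. n7.lim = "xr"  ["xr"]
12. n11.lim = "vu"  [terminal]
13. n12.hot = 13  [terminal]
14. n10.hot = "mvu"  ["m" ++ g.lim]
15. n10.wid = "vuv"  [g.lim ++ "v"]
16. n10.mk = 22  [22]
17. n10.sig = "vur"  [g.lim ++ "r"]
18. n6.hot = "vuvu"  [A₁.wid ++ "u"]
19. n6.wid = "xvuv"  ["x" ++ A₁.wid]
20. n6.mk = 17  [A₁.mk * -2 + 61]
21. n6.sig = "xmvu"  ["x" ++ A₁.hot]
22. n3.val = "nxmvu"  ["n" ++ A.sig]
23. n3.lim = 16  [A.mk - 1]
24. n3.ok = 22  [len(A.sig) + 18]
25. n13.hot = 11  [terminal]
26. n14.hot = 1  [terminal]
27. n2.val = false  [S.cnt > 14]
28. n15.hot = -2  [terminal]
29. n0.val = true  [S₁.val == false]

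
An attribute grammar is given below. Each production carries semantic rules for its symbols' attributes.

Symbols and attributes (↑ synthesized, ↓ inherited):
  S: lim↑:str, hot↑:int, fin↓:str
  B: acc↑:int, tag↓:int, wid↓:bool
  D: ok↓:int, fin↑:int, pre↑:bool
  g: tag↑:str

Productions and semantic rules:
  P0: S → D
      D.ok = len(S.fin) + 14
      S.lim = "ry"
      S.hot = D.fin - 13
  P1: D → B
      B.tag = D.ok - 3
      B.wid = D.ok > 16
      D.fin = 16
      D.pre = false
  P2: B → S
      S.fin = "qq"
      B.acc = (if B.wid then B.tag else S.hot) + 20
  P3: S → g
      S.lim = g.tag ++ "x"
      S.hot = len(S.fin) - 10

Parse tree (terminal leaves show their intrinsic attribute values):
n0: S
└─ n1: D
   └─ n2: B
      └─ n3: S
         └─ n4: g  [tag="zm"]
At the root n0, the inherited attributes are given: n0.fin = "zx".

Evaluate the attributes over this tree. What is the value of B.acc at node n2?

1. n0.fin = "zx"  [given at root]
2. n1.ok = 16  [len(S.fin) + 14]
3. n2.tag = 13  [D.ok - 3]
4. n2.wid = false  [D.ok > 16]
5. n3.fin = "qq"  ["qq"]
6. n4.tag = "zm"  [terminal]
7. n3.lim = "zmx"  [g.tag ++ "x"]
8. n3.hot = -8  [len(S.fin) - 10]
9. n2.acc = 12  [(if B.wid then B.tag else S.hot) + 20]
10. n1.fin = 16  [16]
11. n1.pre = false  [false]
12. n0.lim = "ry"  ["ry"]
13. n0.hot = 3  [D.fin - 13]

12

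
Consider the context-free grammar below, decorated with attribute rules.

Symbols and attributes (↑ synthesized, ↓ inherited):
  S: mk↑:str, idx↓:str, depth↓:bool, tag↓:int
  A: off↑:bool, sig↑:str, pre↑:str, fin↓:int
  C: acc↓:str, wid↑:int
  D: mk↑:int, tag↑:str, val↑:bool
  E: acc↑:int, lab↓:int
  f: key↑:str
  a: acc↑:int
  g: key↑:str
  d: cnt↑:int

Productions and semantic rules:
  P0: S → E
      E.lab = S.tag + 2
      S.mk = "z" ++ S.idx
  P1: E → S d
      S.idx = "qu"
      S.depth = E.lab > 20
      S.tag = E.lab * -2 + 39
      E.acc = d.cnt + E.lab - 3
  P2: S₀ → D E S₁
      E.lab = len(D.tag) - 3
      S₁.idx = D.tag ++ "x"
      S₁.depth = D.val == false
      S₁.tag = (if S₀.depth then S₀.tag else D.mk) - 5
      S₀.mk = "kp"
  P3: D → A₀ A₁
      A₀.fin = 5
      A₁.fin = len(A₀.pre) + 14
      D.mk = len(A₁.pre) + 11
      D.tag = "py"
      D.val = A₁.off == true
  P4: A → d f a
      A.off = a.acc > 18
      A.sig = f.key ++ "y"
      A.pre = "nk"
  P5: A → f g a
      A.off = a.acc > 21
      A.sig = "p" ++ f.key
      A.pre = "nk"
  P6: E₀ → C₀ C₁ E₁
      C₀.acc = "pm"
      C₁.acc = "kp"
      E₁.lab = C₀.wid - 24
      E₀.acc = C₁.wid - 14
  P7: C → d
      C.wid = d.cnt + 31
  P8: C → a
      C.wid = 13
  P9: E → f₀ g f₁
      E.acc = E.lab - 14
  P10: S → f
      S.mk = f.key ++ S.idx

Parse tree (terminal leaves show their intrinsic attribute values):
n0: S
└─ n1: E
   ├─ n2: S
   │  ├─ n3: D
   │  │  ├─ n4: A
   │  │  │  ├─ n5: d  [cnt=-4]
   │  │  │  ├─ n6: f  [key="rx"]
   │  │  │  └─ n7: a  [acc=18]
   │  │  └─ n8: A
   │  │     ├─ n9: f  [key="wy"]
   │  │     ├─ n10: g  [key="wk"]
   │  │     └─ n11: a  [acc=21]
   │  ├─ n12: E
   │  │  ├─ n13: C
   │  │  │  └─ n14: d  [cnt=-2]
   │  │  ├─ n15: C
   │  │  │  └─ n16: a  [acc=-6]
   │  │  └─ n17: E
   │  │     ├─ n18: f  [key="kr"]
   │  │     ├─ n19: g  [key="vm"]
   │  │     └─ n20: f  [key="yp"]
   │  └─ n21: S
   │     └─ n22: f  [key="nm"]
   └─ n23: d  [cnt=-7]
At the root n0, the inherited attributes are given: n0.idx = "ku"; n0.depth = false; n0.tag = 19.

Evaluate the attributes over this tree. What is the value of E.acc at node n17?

1. n0.idx = "ku"  [given at root]
2. n0.depth = false  [given at root]
3. n0.tag = 19  [given at root]
4. n1.lab = 21  [S.tag + 2]
5. n2.idx = "qu"  ["qu"]
6. n2.depth = true  [E.lab > 20]
7. n2.tag = -3  [E.lab * -2 + 39]
8. n4.fin = 5  [5]
9. n5.cnt = -4  [terminal]
10. n6.key = "rx"  [terminal]
11. n7.acc = 18  [terminal]
12. n4.off = false  [a.acc > 18]
13. n4.sig = "rxy"  [f.key ++ "y"]
14. n4.pre = "nk"  ["nk"]
15. n8.fin = 16  [len(A₀.pre) + 14]
16. n9.key = "wy"  [terminal]
17. n10.key = "wk"  [terminal]
18. n11.acc = 21  [terminal]
19. n8.off = false  [a.acc > 21]
20. n8.sig = "pwy"  ["p" ++ f.key]
21. n8.pre = "nk"  ["nk"]
22. n3.mk = 13  [len(A₁.pre) + 11]
23. n3.tag = "py"  ["py"]
24. n3.val = false  [A₁.off == true]
25. n12.lab = -1  [len(D.tag) - 3]
26. n13.acc = "pm"  ["pm"]
27. n14.cnt = -2  [terminal]
28. n13.wid = 29  [d.cnt + 31]
29. n15.acc = "kp"  ["kp"]
30. n16.acc = -6  [terminal]
31. n15.wid = 13  [13]
32. n17.lab = 5  [C₀.wid - 24]
33. n18.key = "kr"  [terminal]
34. n19.key = "vm"  [terminal]
35. n20.key = "yp"  [terminal]
36. n17.acc = -9  [E.lab - 14]
37. n12.acc = -1  [C₁.wid - 14]
38. n21.idx = "pyx"  [D.tag ++ "x"]
39. n21.depth = true  [D.val == false]
40. n21.tag = -8  [(if S₀.depth then S₀.tag else D.mk) - 5]
41. n22.key = "nm"  [terminal]
42. n21.mk = "nmpyx"  [f.key ++ S.idx]
43. n2.mk = "kp"  ["kp"]
44. n23.cnt = -7  [terminal]
45. n1.acc = 11  [d.cnt + E.lab - 3]
46. n0.mk = "zku"  ["z" ++ S.idx]

-9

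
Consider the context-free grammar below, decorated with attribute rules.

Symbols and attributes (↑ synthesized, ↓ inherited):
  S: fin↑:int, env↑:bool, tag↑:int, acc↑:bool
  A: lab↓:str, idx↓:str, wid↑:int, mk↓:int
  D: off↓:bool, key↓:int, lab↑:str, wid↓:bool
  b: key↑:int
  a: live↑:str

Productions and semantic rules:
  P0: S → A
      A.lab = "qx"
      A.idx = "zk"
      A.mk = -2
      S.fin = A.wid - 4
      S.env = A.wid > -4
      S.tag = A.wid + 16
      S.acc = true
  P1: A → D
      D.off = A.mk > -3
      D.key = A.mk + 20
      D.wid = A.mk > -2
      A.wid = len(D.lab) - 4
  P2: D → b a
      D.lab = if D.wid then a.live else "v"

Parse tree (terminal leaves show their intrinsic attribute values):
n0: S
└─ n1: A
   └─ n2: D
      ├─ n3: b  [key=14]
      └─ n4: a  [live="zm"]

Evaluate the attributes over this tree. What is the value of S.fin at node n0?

1. n1.lab = "qx"  ["qx"]
2. n1.idx = "zk"  ["zk"]
3. n1.mk = -2  [-2]
4. n2.off = true  [A.mk > -3]
5. n2.key = 18  [A.mk + 20]
6. n2.wid = false  [A.mk > -2]
7. n3.key = 14  [terminal]
8. n4.live = "zm"  [terminal]
9. n2.lab = "v"  [if D.wid then a.live else "v"]
10. n1.wid = -3  [len(D.lab) - 4]
11. n0.fin = -7  [A.wid - 4]
12. n0.env = true  [A.wid > -4]
13. n0.tag = 13  [A.wid + 16]
14. n0.acc = true  [true]

-7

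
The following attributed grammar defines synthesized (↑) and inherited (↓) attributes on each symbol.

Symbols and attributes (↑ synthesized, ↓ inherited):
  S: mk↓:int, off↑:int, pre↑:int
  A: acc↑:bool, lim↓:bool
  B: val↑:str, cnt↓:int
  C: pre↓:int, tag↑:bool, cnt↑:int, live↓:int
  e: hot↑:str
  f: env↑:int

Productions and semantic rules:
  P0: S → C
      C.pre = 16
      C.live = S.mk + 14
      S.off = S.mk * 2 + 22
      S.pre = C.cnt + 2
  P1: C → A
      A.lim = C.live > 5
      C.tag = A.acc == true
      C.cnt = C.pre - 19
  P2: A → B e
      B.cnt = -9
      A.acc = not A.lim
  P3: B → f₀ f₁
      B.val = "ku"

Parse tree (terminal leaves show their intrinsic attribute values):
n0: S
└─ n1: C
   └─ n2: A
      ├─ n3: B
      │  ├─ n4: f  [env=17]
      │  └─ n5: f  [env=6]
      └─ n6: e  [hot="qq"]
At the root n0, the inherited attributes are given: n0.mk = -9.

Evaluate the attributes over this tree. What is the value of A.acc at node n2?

true

1. n0.mk = -9  [given at root]
2. n1.pre = 16  [16]
3. n1.live = 5  [S.mk + 14]
4. n2.lim = false  [C.live > 5]
5. n3.cnt = -9  [-9]
6. n4.env = 17  [terminal]
7. n5.env = 6  [terminal]
8. n3.val = "ku"  ["ku"]
9. n6.hot = "qq"  [terminal]
10. n2.acc = true  [not A.lim]
11. n1.tag = true  [A.acc == true]
12. n1.cnt = -3  [C.pre - 19]
13. n0.off = 4  [S.mk * 2 + 22]
14. n0.pre = -1  [C.cnt + 2]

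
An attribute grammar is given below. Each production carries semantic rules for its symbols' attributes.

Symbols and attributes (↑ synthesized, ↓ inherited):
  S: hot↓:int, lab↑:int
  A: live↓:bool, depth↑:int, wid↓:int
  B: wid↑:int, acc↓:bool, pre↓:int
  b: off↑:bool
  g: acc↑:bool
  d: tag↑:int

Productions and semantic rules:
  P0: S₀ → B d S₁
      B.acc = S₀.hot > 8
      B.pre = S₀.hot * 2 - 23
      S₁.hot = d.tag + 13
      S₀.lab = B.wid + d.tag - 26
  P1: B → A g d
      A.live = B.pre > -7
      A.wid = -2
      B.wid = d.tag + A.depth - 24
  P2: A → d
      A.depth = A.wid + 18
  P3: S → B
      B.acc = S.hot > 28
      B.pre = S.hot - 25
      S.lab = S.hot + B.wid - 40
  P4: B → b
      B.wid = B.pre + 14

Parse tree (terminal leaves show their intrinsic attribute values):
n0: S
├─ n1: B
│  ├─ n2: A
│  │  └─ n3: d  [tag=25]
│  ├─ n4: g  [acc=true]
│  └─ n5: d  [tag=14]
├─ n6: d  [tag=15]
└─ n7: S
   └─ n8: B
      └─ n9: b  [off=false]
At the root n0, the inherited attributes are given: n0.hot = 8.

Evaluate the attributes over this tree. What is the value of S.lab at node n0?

1. n0.hot = 8  [given at root]
2. n1.acc = false  [S₀.hot > 8]
3. n1.pre = -7  [S₀.hot * 2 - 23]
4. n2.live = false  [B.pre > -7]
5. n2.wid = -2  [-2]
6. n3.tag = 25  [terminal]
7. n2.depth = 16  [A.wid + 18]
8. n4.acc = true  [terminal]
9. n5.tag = 14  [terminal]
10. n1.wid = 6  [d.tag + A.depth - 24]
11. n6.tag = 15  [terminal]
12. n7.hot = 28  [d.tag + 13]
13. n8.acc = false  [S.hot > 28]
14. n8.pre = 3  [S.hot - 25]
15. n9.off = false  [terminal]
16. n8.wid = 17  [B.pre + 14]
17. n7.lab = 5  [S.hot + B.wid - 40]
18. n0.lab = -5  [B.wid + d.tag - 26]

-5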